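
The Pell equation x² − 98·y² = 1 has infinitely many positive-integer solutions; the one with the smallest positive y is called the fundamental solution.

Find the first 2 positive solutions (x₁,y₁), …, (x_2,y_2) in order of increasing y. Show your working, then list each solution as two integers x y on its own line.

99 10
19601 1980

√98 = [9; 1,8,1,18, …], period ℓ=4 (even) → k=3
i=0: a=9 ⇒ p=9, q=1
i=1: a=1 ⇒ p=10, q=1
i=2: a=8 ⇒ p=89, q=9
i=3: a=1 ⇒ p=99, q=10
→ (99, 10).  Check: 99²=9801, 98·10²=9800, difference 1.
(99+10√98)^2 = 19601 + 1980√98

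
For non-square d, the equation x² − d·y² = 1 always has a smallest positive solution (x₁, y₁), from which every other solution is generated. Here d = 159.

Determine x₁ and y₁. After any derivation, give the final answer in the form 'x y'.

1324 105

√159 → a₀=12, period (1,1,1,1,3,1,1,1,1,24); ℓ=10 even so k=9
k=0  a_k=12  p_k/q_k = 12/1
…
k=2  a_k=1  p_k/q_k = 25/2
…
k=4  a_k=1  p_k/q_k = 63/5
k=5  a_k=3  p_k/q_k = 227/18
…
k=8  a_k=1  p_k/q_k = 807/64
k=9  a_k=1  p_k/q_k = 1324/105
fundamental: x₁=1324, y₁=105  (since 1752976 − 159·11025 = 1)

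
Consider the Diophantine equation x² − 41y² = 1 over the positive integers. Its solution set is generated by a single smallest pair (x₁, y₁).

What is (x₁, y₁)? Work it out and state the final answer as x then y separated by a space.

[6; 2,2,12] for √41; ℓ=3 ⇒ convergent index 5
k=0  a_k=6  p_k/q_k = 6/1
…
k=2  a_k=2  p_k/q_k = 32/5
k=3  a_k=12  p_k/q_k = 397/62
k=4  a_k=2  p_k/q_k = 826/129
k=5  a_k=2  p_k/q_k = 2049/320
(x₁, y₁) = (2049, 320);  2049² − 41·320² = 1 ✓

2049 320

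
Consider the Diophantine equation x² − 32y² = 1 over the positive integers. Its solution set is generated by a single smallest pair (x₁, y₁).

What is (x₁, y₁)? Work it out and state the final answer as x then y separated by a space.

17 3

√32 → a₀=5, period (1,1,1,10); ℓ=4 even so k=3
a_0=5:  p_0=5·1+0=5,  q_0=5·0+1=1
a_1=1:  p_1=1·5+1=6,  q_1=1·1+0=1
a_2=1:  p_2=1·6+5=11,  q_2=1·1+1=2
a_3=1:  p_3=1·11+6=17,  q_3=1·2+1=3
→ (17, 3).  Check: 17²=289, 32·3²=288, difference 1.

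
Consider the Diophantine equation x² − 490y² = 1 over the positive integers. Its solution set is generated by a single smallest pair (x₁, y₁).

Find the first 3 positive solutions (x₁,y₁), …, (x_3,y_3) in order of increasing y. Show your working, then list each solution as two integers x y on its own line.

√490 = [22; 7,2,1,4,4,4,1,2,7,44, …], period ℓ=10 (even) → k=9
a_0=22:  p_0=22·1+0=22,  q_0=22·0+1=1
a_1=7:  p_1=7·22+1=155,  q_1=7·1+0=7
a_2=2:  p_2=2·155+22=332,  q_2=2·7+1=15
a_3=1:  p_3=1·332+155=487,  q_3=1·15+7=22
…
a_7=1:  p_7=1·40708+9607=50315,  q_7=1·1839+434=2273
a_8=2:  p_8=2·50315+40708=141338,  q_8=2·2273+1839=6385
a_9=7:  p_9=7·141338+50315=1039681,  q_9=7·6385+2273=46968
(x₁, y₁) = (1039681, 46968);  1039681² − 490·46968² = 1 ✓
(1039681+46968√490)^2 = 2161873163521 + 97663474416√490
(1039681+46968√490)^3 = 4495316905044313921 + 203077717488555624√490

1039681 46968
2161873163521 97663474416
4495316905044313921 203077717488555624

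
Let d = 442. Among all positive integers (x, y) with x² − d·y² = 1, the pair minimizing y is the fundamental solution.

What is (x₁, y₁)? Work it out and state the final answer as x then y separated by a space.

883 42

d=442: √d = [21; 42] (ℓ=1, odd), read p_1/q_1
i=0: a=21 ⇒ p=21, q=1
i=1: a=42 ⇒ p=883, q=42
(x₁, y₁) = (883, 42);  883² − 442·42² = 1 ✓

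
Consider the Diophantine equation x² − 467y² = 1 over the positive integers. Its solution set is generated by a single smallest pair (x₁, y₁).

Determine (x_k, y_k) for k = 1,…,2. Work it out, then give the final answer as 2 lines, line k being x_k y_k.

1625626 75225
5285319783751 244575431700

√467 → a₀=21, period (1,1,1,1,3,…,1,1,42); ℓ=14 even so k=13
i=0: a=21 ⇒ p=21, q=1
i=1: a=1 ⇒ p=22, q=1
…
i=3: a=1 ⇒ p=65, q=3
i=4: a=1 ⇒ p=108, q=5
i=5: a=3 ⇒ p=389, q=18
…
i=10: a=1 ⇒ p=358232, q=16577
…
i=12: a=1 ⇒ p=991929, q=45901
i=13: a=1 ⇒ p=1625626, q=75225
→ (1625626, 75225).  Check: 1625626²=2642659891876, 467·75225²=2642659891875, difference 1.
(1625626+75225√467)^2 = 5285319783751 + 244575431700√467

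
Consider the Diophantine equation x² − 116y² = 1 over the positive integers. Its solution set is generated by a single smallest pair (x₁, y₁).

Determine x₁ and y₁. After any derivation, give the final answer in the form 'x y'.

9801 910

d=116: √d = [10; 1,3,2,1,4,1,2,3,1,20] (ℓ=10, even), read p_9/q_9
a_0=10:  p_0=10·1+0=10,  q_0=10·0+1=1
a_1=1:  p_1=1·10+1=11,  q_1=1·1+0=1
a_2=3:  p_2=3·11+10=43,  q_2=3·1+1=4
…
a_4=1:  p_4=1·97+43=140,  q_4=1·9+4=13
a_5=4:  p_5=4·140+97=657,  q_5=4·13+9=61
a_6=1:  p_6=1·657+140=797,  q_6=1·61+13=74
a_7=2:  p_7=2·797+657=2251,  q_7=2·74+61=209
a_8=3:  p_8=3·2251+797=7550,  q_8=3·209+74=701
a_9=1:  p_9=1·7550+2251=9801,  q_9=1·701+209=910
→ (9801, 910).  Check: 9801²=96059601, 116·910²=96059600, difference 1.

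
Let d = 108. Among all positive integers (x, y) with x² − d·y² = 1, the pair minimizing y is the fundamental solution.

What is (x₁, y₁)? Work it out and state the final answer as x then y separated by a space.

[10; 2,1,1,4,1,1,2,20] for √108; ℓ=8 ⇒ convergent index 7
i=0: a=10 ⇒ p=10, q=1
…
i=2: a=1 ⇒ p=31, q=3
…
i=6: a=1 ⇒ p=530, q=51
i=7: a=2 ⇒ p=1351, q=130
→ (1351, 130).  Check: 1351²=1825201, 108·130²=1825200, difference 1.

1351 130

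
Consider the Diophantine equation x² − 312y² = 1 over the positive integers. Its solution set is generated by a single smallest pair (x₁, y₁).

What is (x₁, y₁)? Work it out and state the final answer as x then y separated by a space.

√312 = [17; 1,1,1,34, …], period ℓ=4 (even) → k=3
a_0=17:  p_0=17·1+0=17,  q_0=17·0+1=1
…
a_2=1:  p_2=1·18+17=35,  q_2=1·1+1=2
a_3=1:  p_3=1·35+18=53,  q_3=1·2+1=3
(x₁, y₁) = (53, 3);  53² − 312·3² = 1 ✓

53 3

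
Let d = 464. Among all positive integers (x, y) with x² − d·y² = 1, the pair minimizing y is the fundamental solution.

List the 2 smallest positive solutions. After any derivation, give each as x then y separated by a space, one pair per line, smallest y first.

√464 → a₀=21, period (1,1,5,1,1,1,5,1,1,42); ℓ=10 even so k=9
step 0: (21, 1)  from 21·(1,0) + (0,1)
…
step 2: (43, 2)  from 1·(22,1) + (21,1)
…
step 4: (280, 13)  from 1·(237,11) + (43,2)
step 5: (517, 24)  from 1·(280,13) + (237,11)
…
step 7: (4502, 209)  from 5·(797,37) + (517,24)
step 8: (5299, 246)  from 1·(4502,209) + (797,37)
step 9: (9801, 455)  from 1·(5299,246) + (4502,209)
(x₁, y₁) = (9801, 455);  9801² − 464·455² = 1 ✓
n=2: (9801,455)∘(9801,455) = (9801·9801+464·455·455, 9801·455+455·9801) = (192119201,8918910)

9801 455
192119201 8918910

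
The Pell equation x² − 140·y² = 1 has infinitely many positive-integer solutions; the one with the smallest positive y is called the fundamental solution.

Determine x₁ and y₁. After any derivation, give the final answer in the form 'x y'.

√140 = [11; 1,4,1,22, …], period ℓ=4 (even) → k=3
k=0  a_k=11  p_k/q_k = 11/1
…
k=2  a_k=4  p_k/q_k = 59/5
k=3  a_k=1  p_k/q_k = 71/6
→ (71, 6).  Check: 71²=5041, 140·6²=5040, difference 1.

71 6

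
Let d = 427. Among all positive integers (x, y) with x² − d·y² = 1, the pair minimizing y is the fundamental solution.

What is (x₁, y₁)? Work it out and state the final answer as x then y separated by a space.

62 3

d=427: √d = [20; 1,1,1,40] (ℓ=4, even), read p_3/q_3
a_0=20:  p_0=20·1+0=20,  q_0=20·0+1=1
a_1=1:  p_1=1·20+1=21,  q_1=1·1+0=1
a_2=1:  p_2=1·21+20=41,  q_2=1·1+1=2
a_3=1:  p_3=1·41+21=62,  q_3=1·2+1=3
fundamental: x₁=62, y₁=3  (since 3844 − 427·9 = 1)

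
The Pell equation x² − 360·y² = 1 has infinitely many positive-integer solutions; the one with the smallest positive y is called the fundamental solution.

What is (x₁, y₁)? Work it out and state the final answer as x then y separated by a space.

√360 → a₀=18, period (1,36); ℓ=2 even so k=1
i=0: a=18 ⇒ p=18, q=1
i=1: a=1 ⇒ p=19, q=1
(x₁, y₁) = (19, 1);  19² − 360·1² = 1 ✓

19 1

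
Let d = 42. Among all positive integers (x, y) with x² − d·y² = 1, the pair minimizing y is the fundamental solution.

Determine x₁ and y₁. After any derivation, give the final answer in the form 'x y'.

[6; 2,12] for √42; ℓ=2 ⇒ convergent index 1
i=0: a=6 ⇒ p=6, q=1
i=1: a=2 ⇒ p=13, q=2
→ (13, 2).  Check: 13²=169, 42·2²=168, difference 1.

13 2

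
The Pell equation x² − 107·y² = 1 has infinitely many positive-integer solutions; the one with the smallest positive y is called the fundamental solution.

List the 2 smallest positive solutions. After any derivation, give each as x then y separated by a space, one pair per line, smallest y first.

962 93
1850887 178932

√107 → a₀=10, period (2,1,9,1,2,20); ℓ=6 even so k=5
step 0: (10, 1)  from 10·(1,0) + (0,1)
…
step 2: (31, 3)  from 1·(21,2) + (10,1)
…
step 4: (331, 32)  from 1·(300,29) + (31,3)
step 5: (962, 93)  from 2·(331,32) + (300,29)
fundamental: x₁=962, y₁=93  (since 925444 − 107·8649 = 1)
k=2:  x_2 = 962·962+107·93·93 = 1850887,  y_2 = 962·93+93·962 = 178932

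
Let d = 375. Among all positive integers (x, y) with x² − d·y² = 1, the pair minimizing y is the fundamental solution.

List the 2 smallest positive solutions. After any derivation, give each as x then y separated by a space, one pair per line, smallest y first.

15124 781
457470751 23623688

√375 = [19; 2,1,2,1,5,1,2,1,2,38, …], period ℓ=10 (even) → k=9
a_0=19:  p_0=19·1+0=19,  q_0=19·0+1=1
a_1=2:  p_1=2·19+1=39,  q_1=2·1+0=2
a_2=1:  p_2=1·39+19=58,  q_2=1·2+1=3
a_3=2:  p_3=2·58+39=155,  q_3=2·3+2=8
a_4=1:  p_4=1·155+58=213,  q_4=1·8+3=11
a_5=5:  p_5=5·213+155=1220,  q_5=5·11+8=63
…
a_8=1:  p_8=1·4086+1433=5519,  q_8=1·211+74=285
a_9=2:  p_9=2·5519+4086=15124,  q_9=2·285+211=781
(x₁, y₁) = (15124, 781);  15124² − 375·781² = 1 ✓
n=2: (15124,781)∘(15124,781) = (15124·15124+375·781·781, 15124·781+781·15124) = (457470751,23623688)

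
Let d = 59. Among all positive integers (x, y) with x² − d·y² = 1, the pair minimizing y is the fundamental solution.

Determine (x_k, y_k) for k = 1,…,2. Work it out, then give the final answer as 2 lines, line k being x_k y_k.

530 69
561799 73140

√59 → a₀=7, period (1,2,7,2,1,14); ℓ=6 even so k=5
step 0: (7, 1)  from 7·(1,0) + (0,1)
step 1: (8, 1)  from 1·(7,1) + (1,0)
step 2: (23, 3)  from 2·(8,1) + (7,1)
step 3: (169, 22)  from 7·(23,3) + (8,1)
step 4: (361, 47)  from 2·(169,22) + (23,3)
step 5: (530, 69)  from 1·(361,47) + (169,22)
→ (530, 69).  Check: 530²=280900, 59·69²=280899, difference 1.
(x_2, y_2) = (530·530 + 59·69·69, 530·69 + 69·530) = (561799, 73140)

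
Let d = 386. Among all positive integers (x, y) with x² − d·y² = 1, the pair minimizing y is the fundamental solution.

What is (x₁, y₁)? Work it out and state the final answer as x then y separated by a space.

111555 5678

√386 = [19; 1,1,1,4,1,18,1,4,1,1,1,38, …], period ℓ=12 (even) → k=11
a_0=19:  p_0=19·1+0=19,  q_0=19·0+1=1
…
a_3=1:  p_3=1·39+20=59,  q_3=1·2+1=3
…
a_6=18:  p_6=18·334+275=6287,  q_6=18·17+14=320
a_7=1:  p_7=1·6287+334=6621,  q_7=1·320+17=337
…
a_9=1:  p_9=1·32771+6621=39392,  q_9=1·1668+337=2005
a_10=1:  p_10=1·39392+32771=72163,  q_10=1·2005+1668=3673
a_11=1:  p_11=1·72163+39392=111555,  q_11=1·3673+2005=5678
(x₁, y₁) = (111555, 5678);  111555² − 386·5678² = 1 ✓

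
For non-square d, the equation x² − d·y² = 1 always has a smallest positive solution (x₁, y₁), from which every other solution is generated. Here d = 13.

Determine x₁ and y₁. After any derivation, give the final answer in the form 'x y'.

649 180

[3; 1,1,1,1,6] for √13; ℓ=5 ⇒ convergent index 9
a_0=3:  p_0=3·1+0=3,  q_0=3·0+1=1
a_1=1:  p_1=1·3+1=4,  q_1=1·1+0=1
…
a_4=1:  p_4=1·11+7=18,  q_4=1·3+2=5
…
a_6=1:  p_6=1·119+18=137,  q_6=1·33+5=38
a_7=1:  p_7=1·137+119=256,  q_7=1·38+33=71
a_8=1:  p_8=1·256+137=393,  q_8=1·71+38=109
a_9=1:  p_9=1·393+256=649,  q_9=1·109+71=180
fundamental: x₁=649, y₁=180  (since 421201 − 13·32400 = 1)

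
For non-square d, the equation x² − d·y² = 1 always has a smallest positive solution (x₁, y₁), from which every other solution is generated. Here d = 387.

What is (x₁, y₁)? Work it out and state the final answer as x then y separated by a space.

d=387: √d = [19; 1,2,19,2,1,38] (ℓ=6, even), read p_5/q_5
k=0  a_k=19  p_k/q_k = 19/1
k=1  a_k=1  p_k/q_k = 20/1
k=2  a_k=2  p_k/q_k = 59/3
…
k=4  a_k=2  p_k/q_k = 2341/119
k=5  a_k=1  p_k/q_k = 3482/177
fundamental: x₁=3482, y₁=177  (since 12124324 − 387·31329 = 1)

3482 177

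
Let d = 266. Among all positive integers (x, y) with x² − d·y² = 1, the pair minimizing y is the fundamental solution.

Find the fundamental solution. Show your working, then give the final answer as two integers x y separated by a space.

√266 → a₀=16, period (3,4,3,32); ℓ=4 even so k=3
k=0  a_k=16  p_k/q_k = 16/1
k=1  a_k=3  p_k/q_k = 49/3
k=2  a_k=4  p_k/q_k = 212/13
k=3  a_k=3  p_k/q_k = 685/42
fundamental: x₁=685, y₁=42  (since 469225 − 266·1764 = 1)

685 42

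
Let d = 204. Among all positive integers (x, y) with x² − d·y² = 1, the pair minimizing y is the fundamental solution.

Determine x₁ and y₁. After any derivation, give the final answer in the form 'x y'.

[14; 3,1,1,6,1,1,3,28] for √204; ℓ=8 ⇒ convergent index 7
step 0: (14, 1)  from 14·(1,0) + (0,1)
…
step 3: (100, 7)  from 1·(57,4) + (43,3)
…
step 6: (1414, 99)  from 1·(757,53) + (657,46)
step 7: (4999, 350)  from 3·(1414,99) + (757,53)
→ (4999, 350).  Check: 4999²=24990001, 204·350²=24990000, difference 1.

4999 350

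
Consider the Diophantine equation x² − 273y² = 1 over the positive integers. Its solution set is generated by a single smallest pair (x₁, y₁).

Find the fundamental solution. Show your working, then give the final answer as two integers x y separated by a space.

727 44

√273 → a₀=16, period (1,1,10,1,1,32); ℓ=6 even so k=5
k=0  a_k=16  p_k/q_k = 16/1
k=1  a_k=1  p_k/q_k = 17/1
k=2  a_k=1  p_k/q_k = 33/2
k=3  a_k=10  p_k/q_k = 347/21
k=4  a_k=1  p_k/q_k = 380/23
k=5  a_k=1  p_k/q_k = 727/44
→ (727, 44).  Check: 727²=528529, 273·44²=528528, difference 1.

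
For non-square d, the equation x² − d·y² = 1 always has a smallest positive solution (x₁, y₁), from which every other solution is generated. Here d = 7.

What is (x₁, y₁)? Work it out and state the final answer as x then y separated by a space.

√7 → a₀=2, period (1,1,1,4); ℓ=4 even so k=3
k=0  a_k=2  p_k/q_k = 2/1
…
k=2  a_k=1  p_k/q_k = 5/2
k=3  a_k=1  p_k/q_k = 8/3
→ (8, 3).  Check: 8²=64, 7·3²=63, difference 1.

8 3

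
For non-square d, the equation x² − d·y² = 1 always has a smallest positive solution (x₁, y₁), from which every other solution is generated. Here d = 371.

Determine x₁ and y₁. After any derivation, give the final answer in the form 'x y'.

1695 88

√371 = [19; 3,1,4,1,3,38, …], period ℓ=6 (even) → k=5
step 0: (19, 1)  from 19·(1,0) + (0,1)
…
step 2: (77, 4)  from 1·(58,3) + (19,1)
…
step 4: (443, 23)  from 1·(366,19) + (77,4)
step 5: (1695, 88)  from 3·(443,23) + (366,19)
→ (1695, 88).  Check: 1695²=2873025, 371·88²=2873024, difference 1.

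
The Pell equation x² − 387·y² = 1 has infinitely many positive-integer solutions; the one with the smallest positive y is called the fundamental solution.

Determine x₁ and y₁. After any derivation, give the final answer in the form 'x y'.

3482 177

d=387: √d = [19; 1,2,19,2,1,38] (ℓ=6, even), read p_5/q_5
a_0=19:  p_0=19·1+0=19,  q_0=19·0+1=1
…
a_2=2:  p_2=2·20+19=59,  q_2=2·1+1=3
…
a_4=2:  p_4=2·1141+59=2341,  q_4=2·58+3=119
a_5=1:  p_5=1·2341+1141=3482,  q_5=1·119+58=177
fundamental: x₁=3482, y₁=177  (since 12124324 − 387·31329 = 1)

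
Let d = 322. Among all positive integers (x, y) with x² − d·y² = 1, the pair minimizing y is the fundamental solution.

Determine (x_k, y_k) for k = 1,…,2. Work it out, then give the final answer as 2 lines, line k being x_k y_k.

√322 = [17; 1,16,1,34, …], period ℓ=4 (even) → k=3
i=0: a=17 ⇒ p=17, q=1
i=1: a=1 ⇒ p=18, q=1
i=2: a=16 ⇒ p=305, q=17
i=3: a=1 ⇒ p=323, q=18
fundamental: x₁=323, y₁=18  (since 104329 − 322·324 = 1)
(x_2, y_2) = (323·323 + 322·18·18, 323·18 + 18·323) = (208657, 11628)

323 18
208657 11628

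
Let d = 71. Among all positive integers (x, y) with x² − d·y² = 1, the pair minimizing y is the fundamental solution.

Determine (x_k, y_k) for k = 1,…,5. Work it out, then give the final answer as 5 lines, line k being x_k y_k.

√71 = [8; 2,2,1,7,1,2,2,16, …], period ℓ=8 (even) → k=7
k=0  a_k=8  p_k/q_k = 8/1
k=1  a_k=2  p_k/q_k = 17/2
k=2  a_k=2  p_k/q_k = 42/5
…
k=4  a_k=7  p_k/q_k = 455/54
k=5  a_k=1  p_k/q_k = 514/61
k=6  a_k=2  p_k/q_k = 1483/176
k=7  a_k=2  p_k/q_k = 3480/413
(x₁, y₁) = (3480, 413);  3480² − 71·413² = 1 ✓
(x_2, y_2) = (3480·3480 + 71·413·413, 3480·413 + 413·3480) = (24220799, 2874480)
(x_3, y_3) = (3480·24220799 + 71·413·2874480, 3480·2874480 + 413·24220799) = (168576757560, 20006380387)
(x_4, y_4) = (3480·168576757560 + 71·413·20006380387, 3480·20006380387 + 413·168576757560) = (1173294208396801, 139244404619040)
(x_5, y_5) = (3480·1173294208396801 + 71·413·139244404619040, 3480·139244404619040 + 413·1173294208396801) = (8166127521864977400, 969141036142138013)

3480 413
24220799 2874480
168576757560 20006380387
1173294208396801 139244404619040
8166127521864977400 969141036142138013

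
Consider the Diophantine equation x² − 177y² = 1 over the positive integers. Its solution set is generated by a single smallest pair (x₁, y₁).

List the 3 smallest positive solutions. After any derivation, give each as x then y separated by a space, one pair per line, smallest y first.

62423 4692
7793261857 585777432
972957569736599 73131969270780

√177 = [13; 3,3,2,8,2,3,3,26, …], period ℓ=8 (even) → k=7
k=0  a_k=13  p_k/q_k = 13/1
…
k=5  a_k=2  p_k/q_k = 5468/411
k=6  a_k=3  p_k/q_k = 18985/1427
k=7  a_k=3  p_k/q_k = 62423/4692
(x₁, y₁) = (62423, 4692);  62423² − 177·4692² = 1 ✓
k=2:  x_2 = 62423·62423+177·4692·4692 = 7793261857,  y_2 = 62423·4692+4692·62423 = 585777432
k=3:  x_3 = 62423·7793261857+177·4692·585777432 = 972957569736599,  y_3 = 62423·585777432+4692·7793261857 = 73131969270780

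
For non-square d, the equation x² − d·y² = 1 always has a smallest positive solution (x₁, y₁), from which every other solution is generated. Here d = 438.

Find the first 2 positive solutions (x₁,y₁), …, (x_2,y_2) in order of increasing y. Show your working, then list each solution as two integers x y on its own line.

293 14
171697 8204

d=438: √d = [20; 1,12,1,40] (ℓ=4, even), read p_3/q_3
k=0  a_k=20  p_k/q_k = 20/1
k=1  a_k=1  p_k/q_k = 21/1
k=2  a_k=12  p_k/q_k = 272/13
k=3  a_k=1  p_k/q_k = 293/14
→ (293, 14).  Check: 293²=85849, 438·14²=85848, difference 1.
(x_2, y_2) = (293·293 + 438·14·14, 293·14 + 14·293) = (171697, 8204)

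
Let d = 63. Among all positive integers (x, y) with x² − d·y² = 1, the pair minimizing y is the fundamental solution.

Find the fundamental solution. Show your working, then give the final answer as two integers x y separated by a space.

8 1

[7; 1,14] for √63; ℓ=2 ⇒ convergent index 1
i=0: a=7 ⇒ p=7, q=1
i=1: a=1 ⇒ p=8, q=1
fundamental: x₁=8, y₁=1  (since 64 − 63·1 = 1)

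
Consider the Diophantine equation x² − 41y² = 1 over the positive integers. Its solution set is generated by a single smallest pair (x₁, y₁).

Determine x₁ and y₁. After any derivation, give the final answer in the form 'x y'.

2049 320

√41 → a₀=6, period (2,2,12); ℓ=3 odd so k=5
a_0=6:  p_0=6·1+0=6,  q_0=6·0+1=1
a_1=2:  p_1=2·6+1=13,  q_1=2·1+0=2
a_2=2:  p_2=2·13+6=32,  q_2=2·2+1=5
a_3=12:  p_3=12·32+13=397,  q_3=12·5+2=62
a_4=2:  p_4=2·397+32=826,  q_4=2·62+5=129
a_5=2:  p_5=2·826+397=2049,  q_5=2·129+62=320
fundamental: x₁=2049, y₁=320  (since 4198401 − 41·102400 = 1)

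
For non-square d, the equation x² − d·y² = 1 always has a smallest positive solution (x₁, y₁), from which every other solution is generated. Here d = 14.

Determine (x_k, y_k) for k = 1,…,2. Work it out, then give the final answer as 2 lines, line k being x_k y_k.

15 4
449 120

[3; 1,2,1,6] for √14; ℓ=4 ⇒ convergent index 3
a_0=3:  p_0=3·1+0=3,  q_0=3·0+1=1
…
a_2=2:  p_2=2·4+3=11,  q_2=2·1+1=3
a_3=1:  p_3=1·11+4=15,  q_3=1·3+1=4
fundamental: x₁=15, y₁=4  (since 225 − 14·16 = 1)
(x_2, y_2) = (15·15 + 14·4·4, 15·4 + 4·15) = (449, 120)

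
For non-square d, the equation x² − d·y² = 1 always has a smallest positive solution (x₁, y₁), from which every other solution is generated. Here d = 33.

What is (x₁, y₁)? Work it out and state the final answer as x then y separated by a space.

23 4

√33 → a₀=5, period (1,2,1,10); ℓ=4 even so k=3
k=0  a_k=5  p_k/q_k = 5/1
k=1  a_k=1  p_k/q_k = 6/1
k=2  a_k=2  p_k/q_k = 17/3
k=3  a_k=1  p_k/q_k = 23/4
(x₁, y₁) = (23, 4);  23² − 33·4² = 1 ✓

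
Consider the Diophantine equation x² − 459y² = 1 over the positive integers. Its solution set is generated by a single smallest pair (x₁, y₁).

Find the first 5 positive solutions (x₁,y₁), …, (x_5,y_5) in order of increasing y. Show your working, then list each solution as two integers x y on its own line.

√459 → a₀=21, period (2,2,1,4,21,4,1,2,2,42); ℓ=10 even so k=9
i=0: a=21 ⇒ p=21, q=1
i=1: a=2 ⇒ p=43, q=2
i=2: a=2 ⇒ p=107, q=5
i=3: a=1 ⇒ p=150, q=7
…
i=5: a=21 ⇒ p=14997, q=700
i=6: a=4 ⇒ p=60695, q=2833
…
i=8: a=2 ⇒ p=212079, q=9899
i=9: a=2 ⇒ p=499850, q=23331
(x₁, y₁) = (499850, 23331);  499850² − 459·23331² = 1 ✓
k=2:  x_2 = 499850·499850+459·23331·23331 = 499700044999,  y_2 = 499850·23331+23331·499850 = 23324000700
k=3:  x_3 = 499850·499700044999+459·23331·23324000700 = 499550134985000450,  y_3 = 499850·23324000700+23331·499700044999 = 23317003499766669
k=4:  x_4 = 499850·499550134985000450+459·23331·23317003499766669 = 499400269944005249820001,  y_4 = 499850·23317003499766669+23331·499550134985000450 = 23310008398693414998600
k=5:  x_5 = 499850·499400269944005249820001+459·23331·23310008398693414998600 = 499250449862522498110069999250,  y_5 = 499850·23310008398693414998600+23331·499400269944005249820001 = 23303015396150489970600653331

499850 23331
499700044999 23324000700
499550134985000450 23317003499766669
499400269944005249820001 23310008398693414998600
499250449862522498110069999250 23303015396150489970600653331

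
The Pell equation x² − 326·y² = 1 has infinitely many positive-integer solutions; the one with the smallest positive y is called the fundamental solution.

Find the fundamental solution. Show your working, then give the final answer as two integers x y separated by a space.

325 18

d=326: √d = [18; 18,36] (ℓ=2, even), read p_1/q_1
i=0: a=18 ⇒ p=18, q=1
i=1: a=18 ⇒ p=325, q=18
fundamental: x₁=325, y₁=18  (since 105625 − 326·324 = 1)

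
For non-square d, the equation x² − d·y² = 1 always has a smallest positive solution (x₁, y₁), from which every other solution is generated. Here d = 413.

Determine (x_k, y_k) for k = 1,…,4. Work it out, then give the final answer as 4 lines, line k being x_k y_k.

113399 5580
25718666401 1265532840
5832942102300599 287020317040740
1322899602891852585601 65095633862940217680

[20; 3,9,1,4,1,9,3,40] for √413; ℓ=8 ⇒ convergent index 7
i=0: a=20 ⇒ p=20, q=1
…
i=2: a=9 ⇒ p=569, q=28
…
i=4: a=4 ⇒ p=3089, q=152
…
i=6: a=9 ⇒ p=36560, q=1799
i=7: a=3 ⇒ p=113399, q=5580
fundamental: x₁=113399, y₁=5580  (since 12859333201 − 413·31136400 = 1)
(x_2, y_2) = (113399·113399 + 413·5580·5580, 113399·5580 + 5580·113399) = (25718666401, 1265532840)
(x_3, y_3) = (113399·25718666401 + 413·5580·1265532840, 113399·1265532840 + 5580·25718666401) = (5832942102300599, 287020317040740)
(x_4, y_4) = (113399·5832942102300599 + 413·5580·287020317040740, 113399·287020317040740 + 5580·5832942102300599) = (1322899602891852585601, 65095633862940217680)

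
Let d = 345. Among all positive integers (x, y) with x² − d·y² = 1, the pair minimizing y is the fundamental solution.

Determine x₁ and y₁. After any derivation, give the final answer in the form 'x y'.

6761 364

[18; 1,1,2,1,6,1,2,1,1,36] for √345; ℓ=10 ⇒ convergent index 9
k=0  a_k=18  p_k/q_k = 18/1
k=1  a_k=1  p_k/q_k = 19/1
k=2  a_k=1  p_k/q_k = 37/2
…
k=4  a_k=1  p_k/q_k = 130/7
k=5  a_k=6  p_k/q_k = 873/47
k=6  a_k=1  p_k/q_k = 1003/54
…
k=8  a_k=1  p_k/q_k = 3882/209
k=9  a_k=1  p_k/q_k = 6761/364
→ (6761, 364).  Check: 6761²=45711121, 345·364²=45711120, difference 1.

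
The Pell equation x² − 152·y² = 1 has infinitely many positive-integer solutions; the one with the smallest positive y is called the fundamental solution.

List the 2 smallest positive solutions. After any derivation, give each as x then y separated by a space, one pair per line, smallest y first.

d=152: √d = [12; 3,24] (ℓ=2, even), read p_1/q_1
k=0  a_k=12  p_k/q_k = 12/1
k=1  a_k=3  p_k/q_k = 37/3
→ (37, 3).  Check: 37²=1369, 152·3²=1368, difference 1.
k=2:  x_2 = 37·37+152·3·3 = 2737,  y_2 = 37·3+3·37 = 222

37 3
2737 222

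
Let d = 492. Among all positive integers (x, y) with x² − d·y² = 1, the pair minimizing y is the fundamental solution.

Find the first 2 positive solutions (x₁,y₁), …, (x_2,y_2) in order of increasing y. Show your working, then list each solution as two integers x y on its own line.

d=492: √d = [22; 5,1,1,10,1,1,5,44] (ℓ=8, even), read p_7/q_7
k=0  a_k=22  p_k/q_k = 22/1
k=1  a_k=5  p_k/q_k = 111/5
k=2  a_k=1  p_k/q_k = 133/6
…
k=4  a_k=10  p_k/q_k = 2573/116
…
k=6  a_k=1  p_k/q_k = 5390/243
k=7  a_k=5  p_k/q_k = 29767/1342
→ (29767, 1342).  Check: 29767²=886074289, 492·1342²=886074288, difference 1.
n=2: (29767,1342)∘(29767,1342) = (29767·29767+492·1342·1342, 29767·1342+1342·29767) = (1772148577,79894628)

29767 1342
1772148577 79894628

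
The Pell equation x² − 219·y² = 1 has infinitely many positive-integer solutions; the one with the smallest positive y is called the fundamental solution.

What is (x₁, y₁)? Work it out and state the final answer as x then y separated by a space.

√219 = [14; 1,3,1,28, …], period ℓ=4 (even) → k=3
i=0: a=14 ⇒ p=14, q=1
…
i=2: a=3 ⇒ p=59, q=4
i=3: a=1 ⇒ p=74, q=5
(x₁, y₁) = (74, 5);  74² − 219·5² = 1 ✓

74 5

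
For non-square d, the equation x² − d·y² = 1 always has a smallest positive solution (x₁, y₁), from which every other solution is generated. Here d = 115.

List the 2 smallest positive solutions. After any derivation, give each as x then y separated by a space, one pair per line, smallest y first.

1126 105
2535751 236460

d=115: √d = [10; 1,2,1,1,1,1,1,2,1,20] (ℓ=10, even), read p_9/q_9
k=0  a_k=10  p_k/q_k = 10/1
…
k=2  a_k=2  p_k/q_k = 32/3
k=3  a_k=1  p_k/q_k = 43/4
k=4  a_k=1  p_k/q_k = 75/7
k=5  a_k=1  p_k/q_k = 118/11
k=6  a_k=1  p_k/q_k = 193/18
k=7  a_k=1  p_k/q_k = 311/29
k=8  a_k=2  p_k/q_k = 815/76
k=9  a_k=1  p_k/q_k = 1126/105
→ (1126, 105).  Check: 1126²=1267876, 115·105²=1267875, difference 1.
n=2: (1126,105)∘(1126,105) = (1126·1126+115·105·105, 1126·105+105·1126) = (2535751,236460)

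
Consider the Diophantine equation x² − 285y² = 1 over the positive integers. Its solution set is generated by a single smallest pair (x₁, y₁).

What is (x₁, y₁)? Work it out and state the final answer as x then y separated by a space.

2431 144

√285 = [16; 1,7,2,7,1,32, …], period ℓ=6 (even) → k=5
k=0  a_k=16  p_k/q_k = 16/1
…
k=2  a_k=7  p_k/q_k = 135/8
…
k=4  a_k=7  p_k/q_k = 2144/127
k=5  a_k=1  p_k/q_k = 2431/144
(x₁, y₁) = (2431, 144);  2431² − 285·144² = 1 ✓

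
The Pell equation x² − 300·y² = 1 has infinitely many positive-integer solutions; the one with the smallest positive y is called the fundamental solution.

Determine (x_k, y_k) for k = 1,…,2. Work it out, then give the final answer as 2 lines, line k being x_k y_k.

[17; 3,8,3,34] for √300; ℓ=4 ⇒ convergent index 3
k=0  a_k=17  p_k/q_k = 17/1
k=1  a_k=3  p_k/q_k = 52/3
k=2  a_k=8  p_k/q_k = 433/25
k=3  a_k=3  p_k/q_k = 1351/78
fundamental: x₁=1351, y₁=78  (since 1825201 − 300·6084 = 1)
n=2: (1351,78)∘(1351,78) = (1351·1351+300·78·78, 1351·78+78·1351) = (3650401,210756)

1351 78
3650401 210756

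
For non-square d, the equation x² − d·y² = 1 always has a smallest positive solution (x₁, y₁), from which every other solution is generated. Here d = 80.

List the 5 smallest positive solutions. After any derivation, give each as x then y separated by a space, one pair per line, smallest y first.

9 1
161 18
2889 323
51841 5796
930249 104005

√80 → a₀=8, period (1,16); ℓ=2 even so k=1
step 0: (8, 1)  from 8·(1,0) + (0,1)
step 1: (9, 1)  from 1·(8,1) + (1,0)
(x₁, y₁) = (9, 1);  9² − 80·1² = 1 ✓
n=2: (9,1)∘(9,1) = (9·9+80·1·1, 9·1+1·9) = (161,18)
n=3: (161,18)∘(9,1) = (9·161+80·1·18, 9·18+1·161) = (2889,323)
n=4: (2889,323)∘(9,1) = (9·2889+80·1·323, 9·323+1·2889) = (51841,5796)
n=5: (51841,5796)∘(9,1) = (9·51841+80·1·5796, 9·5796+1·51841) = (930249,104005)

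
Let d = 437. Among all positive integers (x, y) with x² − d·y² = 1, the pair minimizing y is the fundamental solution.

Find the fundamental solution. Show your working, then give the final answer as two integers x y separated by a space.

[20; 1,9,2,9,1,40] for √437; ℓ=6 ⇒ convergent index 5
step 0: (20, 1)  from 20·(1,0) + (0,1)
…
step 2: (209, 10)  from 9·(21,1) + (20,1)
…
step 4: (4160, 199)  from 9·(439,21) + (209,10)
step 5: (4599, 220)  from 1·(4160,199) + (439,21)
fundamental: x₁=4599, y₁=220  (since 21150801 − 437·48400 = 1)

4599 220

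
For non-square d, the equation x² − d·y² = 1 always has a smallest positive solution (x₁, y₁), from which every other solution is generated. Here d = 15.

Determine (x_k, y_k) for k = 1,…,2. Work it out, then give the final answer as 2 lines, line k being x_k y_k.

√15 → a₀=3, period (1,6); ℓ=2 even so k=1
a_0=3:  p_0=3·1+0=3,  q_0=3·0+1=1
a_1=1:  p_1=1·3+1=4,  q_1=1·1+0=1
→ (4, 1).  Check: 4²=16, 15·1²=15, difference 1.
k=2:  x_2 = 4·4+15·1·1 = 31,  y_2 = 4·1+1·4 = 8

4 1
31 8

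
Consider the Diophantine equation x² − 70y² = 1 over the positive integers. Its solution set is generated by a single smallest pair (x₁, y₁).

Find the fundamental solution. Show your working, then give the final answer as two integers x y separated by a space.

d=70: √d = [8; 2,1,2,1,2,16] (ℓ=6, even), read p_5/q_5
k=0  a_k=8  p_k/q_k = 8/1
…
k=4  a_k=1  p_k/q_k = 92/11
k=5  a_k=2  p_k/q_k = 251/30
→ (251, 30).  Check: 251²=63001, 70·30²=63000, difference 1.

251 30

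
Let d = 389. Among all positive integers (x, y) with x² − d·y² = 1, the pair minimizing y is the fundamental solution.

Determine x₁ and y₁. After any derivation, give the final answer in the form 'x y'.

d=389: √d = [19; 1,2,1,1,1,1,2,1,38] (ℓ=9, odd), read p_17/q_17
i=0: a=19 ⇒ p=19, q=1
i=1: a=1 ⇒ p=20, q=1
i=2: a=2 ⇒ p=59, q=3
…
i=4: a=1 ⇒ p=138, q=7
…
i=6: a=1 ⇒ p=355, q=18
i=7: a=2 ⇒ p=927, q=47
i=8: a=1 ⇒ p=1282, q=65
…
i=10: a=1 ⇒ p=50925, q=2582
…
i=12: a=1 ⇒ p=202418, q=10263
…
i=14: a=1 ⇒ p=556329, q=28207
i=15: a=1 ⇒ p=910240, q=46151
i=16: a=2 ⇒ p=2376809, q=120509
i=17: a=1 ⇒ p=3287049, q=166660
fundamental: x₁=3287049, y₁=166660  (since 10804691128401 − 389·27775555600 = 1)

3287049 166660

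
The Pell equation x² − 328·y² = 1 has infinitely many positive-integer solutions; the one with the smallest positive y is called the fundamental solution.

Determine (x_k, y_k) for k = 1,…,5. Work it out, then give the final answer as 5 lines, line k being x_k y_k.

√328 = [18; 9,36, …], period ℓ=2 (even) → k=1
i=0: a=18 ⇒ p=18, q=1
i=1: a=9 ⇒ p=163, q=9
(x₁, y₁) = (163, 9);  163² − 328·9² = 1 ✓
(x_2, y_2) = (163·163 + 328·9·9, 163·9 + 9·163) = (53137, 2934)
(x_3, y_3) = (163·53137 + 328·9·2934, 163·2934 + 9·53137) = (17322499, 956475)
(x_4, y_4) = (163·17322499 + 328·9·956475, 163·956475 + 9·17322499) = (5647081537, 311807916)
(x_5, y_5) = (163·5647081537 + 328·9·311807916, 163·311807916 + 9·5647081537) = (1840931258563, 101648424141)

163 9
53137 2934
17322499 956475
5647081537 311807916
1840931258563 101648424141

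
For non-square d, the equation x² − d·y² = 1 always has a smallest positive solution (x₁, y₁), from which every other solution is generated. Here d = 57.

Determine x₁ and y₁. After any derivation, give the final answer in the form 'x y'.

151 20

√57 = [7; 1,1,4,1,1,14, …], period ℓ=6 (even) → k=5
i=0: a=7 ⇒ p=7, q=1
…
i=4: a=1 ⇒ p=83, q=11
i=5: a=1 ⇒ p=151, q=20
(x₁, y₁) = (151, 20);  151² − 57·20² = 1 ✓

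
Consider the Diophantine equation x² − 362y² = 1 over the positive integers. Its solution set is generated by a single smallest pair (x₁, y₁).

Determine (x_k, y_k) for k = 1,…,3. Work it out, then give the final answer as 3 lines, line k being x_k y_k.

723 38
1045457 54948
1511730099 79454770

[19; 38] for √362; ℓ=1 ⇒ convergent index 1
k=0  a_k=19  p_k/q_k = 19/1
k=1  a_k=38  p_k/q_k = 723/38
(x₁, y₁) = (723, 38);  723² − 362·38² = 1 ✓
n=2: (723,38)∘(723,38) = (723·723+362·38·38, 723·38+38·723) = (1045457,54948)
n=3: (1045457,54948)∘(723,38) = (723·1045457+362·38·54948, 723·54948+38·1045457) = (1511730099,79454770)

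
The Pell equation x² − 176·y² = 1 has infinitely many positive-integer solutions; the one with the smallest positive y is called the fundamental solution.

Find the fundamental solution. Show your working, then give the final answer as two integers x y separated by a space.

199 15

[13; 3,1,3,26] for √176; ℓ=4 ⇒ convergent index 3
step 0: (13, 1)  from 13·(1,0) + (0,1)
step 1: (40, 3)  from 3·(13,1) + (1,0)
step 2: (53, 4)  from 1·(40,3) + (13,1)
step 3: (199, 15)  from 3·(53,4) + (40,3)
(x₁, y₁) = (199, 15);  199² − 176·15² = 1 ✓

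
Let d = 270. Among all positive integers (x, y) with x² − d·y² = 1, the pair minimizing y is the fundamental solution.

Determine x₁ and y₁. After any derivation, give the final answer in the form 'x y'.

[16; 2,3,6,3,2,32] for √270; ℓ=6 ⇒ convergent index 5
i=0: a=16 ⇒ p=16, q=1
…
i=4: a=3 ⇒ p=2284, q=139
i=5: a=2 ⇒ p=5291, q=322
(x₁, y₁) = (5291, 322);  5291² − 270·322² = 1 ✓

5291 322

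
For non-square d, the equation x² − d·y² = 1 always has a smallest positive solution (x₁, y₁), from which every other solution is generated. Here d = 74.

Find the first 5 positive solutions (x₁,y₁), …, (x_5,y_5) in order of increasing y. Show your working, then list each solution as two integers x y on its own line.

3699 430
27365201 3181140
202447753299 23534073290
1497708451540801 174105071018280
11080046922051092499 1288029291859162150

√74 = [8; 1,1,1,1,16, …], period ℓ=5 (odd) → k=9
step 0: (8, 1)  from 8·(1,0) + (0,1)
…
step 2: (17, 2)  from 1·(9,1) + (8,1)
…
step 6: (757, 88)  from 1·(714,83) + (43,5)
step 7: (1471, 171)  from 1·(757,88) + (714,83)
step 8: (2228, 259)  from 1·(1471,171) + (757,88)
step 9: (3699, 430)  from 1·(2228,259) + (1471,171)
fundamental: x₁=3699, y₁=430  (since 13682601 − 74·184900 = 1)
n=2: (3699,430)∘(3699,430) = (3699·3699+74·430·430, 3699·430+430·3699) = (27365201,3181140)
n=3: (27365201,3181140)∘(3699,430) = (3699·27365201+74·430·3181140, 3699·3181140+430·27365201) = (202447753299,23534073290)
n=4: (202447753299,23534073290)∘(3699,430) = (3699·202447753299+74·430·23534073290, 3699·23534073290+430·202447753299) = (1497708451540801,174105071018280)
n=5: (1497708451540801,174105071018280)∘(3699,430) = (3699·1497708451540801+74·430·174105071018280, 3699·174105071018280+430·1497708451540801) = (11080046922051092499,1288029291859162150)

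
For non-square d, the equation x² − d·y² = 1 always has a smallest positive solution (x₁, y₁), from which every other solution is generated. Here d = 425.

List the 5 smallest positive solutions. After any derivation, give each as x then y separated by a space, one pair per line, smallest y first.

143649 6968
41270070401 2001892464
11856808685922849 575139701115304
3406437421806992601601 165236485849022716128
978662658398448551768841249 47472111910877388597026840

[20; 1,1,1,1,1,1,40] for √425; ℓ=7 ⇒ convergent index 13
a_0=20:  p_0=20·1+0=20,  q_0=20·0+1=1
a_1=1:  p_1=1·20+1=21,  q_1=1·1+0=1
a_2=1:  p_2=1·21+20=41,  q_2=1·1+1=2
a_3=1:  p_3=1·41+21=62,  q_3=1·2+1=3
a_4=1:  p_4=1·62+41=103,  q_4=1·3+2=5
a_5=1:  p_5=1·103+62=165,  q_5=1·5+3=8
…
a_7=40:  p_7=40·268+165=10885,  q_7=40·13+8=528
a_8=1:  p_8=1·10885+268=11153,  q_8=1·528+13=541
a_9=1:  p_9=1·11153+10885=22038,  q_9=1·541+528=1069
a_10=1:  p_10=1·22038+11153=33191,  q_10=1·1069+541=1610
a_11=1:  p_11=1·33191+22038=55229,  q_11=1·1610+1069=2679
a_12=1:  p_12=1·55229+33191=88420,  q_12=1·2679+1610=4289
a_13=1:  p_13=1·88420+55229=143649,  q_13=1·4289+2679=6968
fundamental: x₁=143649, y₁=6968  (since 20635035201 − 425·48553024 = 1)
(143649+6968√425)^2 = 41270070401 + 2001892464√425
(143649+6968√425)^3 = 11856808685922849 + 575139701115304√425
(143649+6968√425)^4 = 3406437421806992601601 + 165236485849022716128√425
(143649+6968√425)^5 = 978662658398448551768841249 + 47472111910877388597026840√425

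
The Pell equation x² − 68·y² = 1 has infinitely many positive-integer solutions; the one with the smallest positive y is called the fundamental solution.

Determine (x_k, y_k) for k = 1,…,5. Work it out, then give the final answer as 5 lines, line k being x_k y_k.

33 4
2177 264
143649 17420
9478657 1149456
625447713 75846676

[8; 4,16] for √68; ℓ=2 ⇒ convergent index 1
k=0  a_k=8  p_k/q_k = 8/1
k=1  a_k=4  p_k/q_k = 33/4
→ (33, 4).  Check: 33²=1089, 68·4²=1088, difference 1.
(33+4√68)^2 = 2177 + 264√68
(33+4√68)^3 = 143649 + 17420√68
(33+4√68)^4 = 9478657 + 1149456√68
(33+4√68)^5 = 625447713 + 75846676√68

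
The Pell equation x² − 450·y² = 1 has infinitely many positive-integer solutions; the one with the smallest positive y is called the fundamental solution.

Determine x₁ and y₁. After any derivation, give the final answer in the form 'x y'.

19601 924

d=450: √d = [21; 4,1,2,4,2,1,4,42] (ℓ=8, even), read p_7/q_7
step 0: (21, 1)  from 21·(1,0) + (0,1)
…
step 2: (106, 5)  from 1·(85,4) + (21,1)
step 3: (297, 14)  from 2·(106,5) + (85,4)
…
step 5: (2885, 136)  from 2·(1294,61) + (297,14)
step 6: (4179, 197)  from 1·(2885,136) + (1294,61)
step 7: (19601, 924)  from 4·(4179,197) + (2885,136)
fundamental: x₁=19601, y₁=924  (since 384199201 − 450·853776 = 1)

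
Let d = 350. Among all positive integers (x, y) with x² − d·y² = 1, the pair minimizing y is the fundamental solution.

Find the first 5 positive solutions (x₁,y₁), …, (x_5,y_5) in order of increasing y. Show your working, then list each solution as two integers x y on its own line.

449 24
403201 21552
362074049 19353672
325142092801 17379575904
291977237261249 15606839808120

√350 = [18; 1,2,2,2,1,36, …], period ℓ=6 (even) → k=5
k=0  a_k=18  p_k/q_k = 18/1
k=1  a_k=1  p_k/q_k = 19/1
k=2  a_k=2  p_k/q_k = 56/3
…
k=4  a_k=2  p_k/q_k = 318/17
k=5  a_k=1  p_k/q_k = 449/24
(x₁, y₁) = (449, 24);  449² − 350·24² = 1 ✓
n=2: (449,24)∘(449,24) = (449·449+350·24·24, 449·24+24·449) = (403201,21552)
n=3: (403201,21552)∘(449,24) = (449·403201+350·24·21552, 449·21552+24·403201) = (362074049,19353672)
n=4: (362074049,19353672)∘(449,24) = (449·362074049+350·24·19353672, 449·19353672+24·362074049) = (325142092801,17379575904)
n=5: (325142092801,17379575904)∘(449,24) = (449·325142092801+350·24·17379575904, 449·17379575904+24·325142092801) = (291977237261249,15606839808120)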